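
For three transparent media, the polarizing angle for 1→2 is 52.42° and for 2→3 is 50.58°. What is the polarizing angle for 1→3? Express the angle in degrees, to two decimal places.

θ_B ≈ 57.68°

tan θ_B(1→2) = n₂/n₁ = tan 52.42° = 1.2995.
tan θ_B(2→3) = n₃/n₂ = tan 50.58° = 1.2166.
Multiplying, n₃/n₁ = 1.2995 × 1.2166 = 1.5809, and θ_B(1→3) = arctan 1.5809 = 57.68°.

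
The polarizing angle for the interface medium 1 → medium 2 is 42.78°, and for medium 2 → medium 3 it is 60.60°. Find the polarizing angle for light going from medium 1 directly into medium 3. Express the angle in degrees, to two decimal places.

n₂/n₁ = tan 42.78° = 0.9254 and n₃/n₂ = tan 60.60° = 1.7747.
n₃/n₁ = 1.6423. Then tan θ_B(1→3) = n₃/n₁, so θ_B(1→3) = arctan(1.6423) = 58.66°.

θ_B ≈ 58.66°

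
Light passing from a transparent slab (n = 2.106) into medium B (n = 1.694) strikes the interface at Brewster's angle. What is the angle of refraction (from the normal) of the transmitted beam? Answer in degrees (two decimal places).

First find Brewster's angle: tan θ_B = 1.694/2.106 = 0.8044, giving θ_B = 38.81°.
The refracted ray is perpendicular to the reflected ray, so θ_t = 90° − θ_B = 51.19°.

θ_t ≈ 51.19°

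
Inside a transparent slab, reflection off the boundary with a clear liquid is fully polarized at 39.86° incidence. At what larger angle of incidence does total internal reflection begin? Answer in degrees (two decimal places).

θ_c ≈ 56.61°

n₂/n₁ = tan 39.86° = 0.8349; the critical angle satisfies sin θ_c = n₂/n₁.
θ_c = arcsin(0.8349) = 56.61°.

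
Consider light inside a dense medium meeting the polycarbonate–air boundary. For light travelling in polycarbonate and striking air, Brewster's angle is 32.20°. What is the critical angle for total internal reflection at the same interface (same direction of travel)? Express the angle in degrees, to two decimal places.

From Brewster, n₂/n₁ = tan θ_B = tan 32.20° = 0.6297.
Then sin θ_c = n₂/n₁ = 0.6297, so θ_c = arcsin 0.6297 = 39.03°.

θ_c ≈ 39.03°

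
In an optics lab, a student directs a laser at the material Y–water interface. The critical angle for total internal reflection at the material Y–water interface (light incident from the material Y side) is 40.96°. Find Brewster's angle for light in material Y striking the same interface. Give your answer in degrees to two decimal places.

At the critical angle sin θ_c = n₂/n₁, giving n₂/n₁ = sin 40.96° = 0.6555.
Then tan θ_B = n₂/n₁ = 0.6555, so θ_B = arctan 0.6555 = 33.25°.

θ_B ≈ 33.25°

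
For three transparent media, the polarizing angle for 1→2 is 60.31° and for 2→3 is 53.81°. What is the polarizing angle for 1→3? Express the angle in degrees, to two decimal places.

n₂/n₁ = tan 60.31° = 1.7539 and n₃/n₂ = tan 53.81° = 1.3668.
n₃/n₁ = 2.3973. Then tan θ_B(1→3) = n₃/n₁, so θ_B(1→3) = arctan(2.3973) = 67.36°.

θ_B ≈ 67.36°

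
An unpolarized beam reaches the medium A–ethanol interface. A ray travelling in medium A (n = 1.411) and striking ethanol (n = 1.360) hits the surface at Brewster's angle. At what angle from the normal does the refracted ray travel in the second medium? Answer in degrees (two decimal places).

θ_B = arctan(n₂/n₁) = arctan(1.360/1.411) = 43.95°.
At Brewster's angle the reflected and refracted rays are perpendicular, so θ_t = 90° − θ_B = 90° − 43.95° = 46.05°.

θ_t ≈ 46.05°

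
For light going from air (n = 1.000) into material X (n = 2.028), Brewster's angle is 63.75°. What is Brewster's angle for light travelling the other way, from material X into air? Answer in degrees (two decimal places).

θ_B' ≈ 26.25°

tan θ_B' = n₁/n₂ = 1/tan θ_B, so θ_B' = 90° − θ_B.
θ_B' = 90° − 63.75° = 26.25°.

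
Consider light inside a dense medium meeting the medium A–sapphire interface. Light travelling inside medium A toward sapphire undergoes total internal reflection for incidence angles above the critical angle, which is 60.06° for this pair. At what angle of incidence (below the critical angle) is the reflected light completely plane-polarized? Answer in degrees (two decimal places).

At the critical angle sin θ_c = n₂/n₁, giving n₂/n₁ = sin 60.06° = 0.8665.
Then tan θ_B = n₂/n₁ = 0.8665, so θ_B = arctan 0.8665 = 40.91°.

θ_B ≈ 40.91°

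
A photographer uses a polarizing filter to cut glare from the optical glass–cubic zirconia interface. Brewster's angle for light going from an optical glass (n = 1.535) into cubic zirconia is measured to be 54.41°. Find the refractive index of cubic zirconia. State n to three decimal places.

n ≈ 2.145

Full polarization of the reflected beam means tan θ_B = n₂/n₁, where n₁ is the incident medium (an optical glass).
n₂ = n₁ tan θ_B = 1.535 × tan 54.41° = 2.145.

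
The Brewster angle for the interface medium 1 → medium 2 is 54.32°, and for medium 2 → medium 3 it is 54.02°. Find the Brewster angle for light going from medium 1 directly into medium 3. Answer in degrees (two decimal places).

θ_B ≈ 62.47°

tan θ_B(1→2) = n₂/n₁ = tan 54.32° = 1.3927.
tan θ_B(2→3) = n₃/n₂ = tan 54.02° = 1.3774.
Multiplying, n₃/n₁ = 1.3927 × 1.3774 = 1.9183, and θ_B(1→3) = arctan 1.9183 = 62.47°.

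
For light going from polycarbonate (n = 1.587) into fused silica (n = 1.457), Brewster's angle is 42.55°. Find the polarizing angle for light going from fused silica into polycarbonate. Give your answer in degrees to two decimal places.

θ_B' ≈ 47.45°

Reversing the direction swaps n₁ and n₂, so tan θ_B' = 1/tan θ_B and θ_B' = 90° − θ_B.
Hence θ_B' = 90° − 42.55° = 47.45°.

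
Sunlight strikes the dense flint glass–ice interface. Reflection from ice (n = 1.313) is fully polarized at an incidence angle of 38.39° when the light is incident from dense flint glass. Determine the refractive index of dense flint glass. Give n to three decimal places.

At the Brewster angle, tan θ_B = n₂/n₁ with n₁ on the incident side (dense flint glass) and n₂ on the transmitted side (ice).
n₁ = n₂ / tan θ_B = 1.313 / tan 38.39° = 1.657.

n ≈ 1.657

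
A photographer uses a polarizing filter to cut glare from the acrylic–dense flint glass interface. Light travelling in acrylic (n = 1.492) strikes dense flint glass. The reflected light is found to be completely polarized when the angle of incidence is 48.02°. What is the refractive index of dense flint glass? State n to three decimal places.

Brewster's law: tan θ_B = n₂/n₁ (light incident in acrylic, refracted into dense flint glass).
n₂ = n₁ tan θ_B = 1.492 × tan 48.02° = 1.658.

n ≈ 1.658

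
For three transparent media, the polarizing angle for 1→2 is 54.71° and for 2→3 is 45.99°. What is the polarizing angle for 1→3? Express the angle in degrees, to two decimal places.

n₂/n₁ = tan 54.71° = 1.4129 and n₃/n₂ = tan 45.99° = 1.0352.
Multiplying, n₃/n₁ = 1.4129 × 1.0352 = 1.4626, and θ_B(1→3) = arctan 1.4626 = 55.64°.

θ_B ≈ 55.64°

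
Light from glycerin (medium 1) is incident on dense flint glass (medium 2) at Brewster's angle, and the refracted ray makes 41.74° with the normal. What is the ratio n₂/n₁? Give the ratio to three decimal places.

At Brewster incidence θ_B = 90° − θ_t = 90° − 41.74° = 48.26°.
tan θ_B = n₂/n₁, so n₂/n₁ = tan 48.26° = 1.121.

n₂/n₁ ≈ 1.121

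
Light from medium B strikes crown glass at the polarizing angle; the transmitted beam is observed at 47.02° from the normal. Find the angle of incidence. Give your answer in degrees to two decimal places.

θ_B ≈ 42.98°

Since the reflected and refracted rays are at right angles at the polarizing angle, θ_B + θ_t = 90°.
So θ_B = 90° − θ_t = 90° − 47.02° = 42.98°.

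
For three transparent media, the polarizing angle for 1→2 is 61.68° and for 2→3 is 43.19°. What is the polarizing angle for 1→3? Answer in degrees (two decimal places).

n₂/n₁ = tan 61.68° = 1.8556 and n₃/n₂ = tan 43.19° = 0.9387.
Multiplying, n₃/n₁ = 1.8556 × 0.9387 = 1.7420, and θ_B(1→3) = arctan 1.7420 = 60.14°.

θ_B ≈ 60.14°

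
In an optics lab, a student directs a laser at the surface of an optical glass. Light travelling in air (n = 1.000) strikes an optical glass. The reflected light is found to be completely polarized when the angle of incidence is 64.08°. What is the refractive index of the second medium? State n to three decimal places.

n ≈ 2.058

Full polarization of the reflected beam means tan θ_B = n₂/n₁, where n₁ is the incident medium (air).
n₂ = n₁ tan θ_B = 1.000 × tan 64.08° = 2.058.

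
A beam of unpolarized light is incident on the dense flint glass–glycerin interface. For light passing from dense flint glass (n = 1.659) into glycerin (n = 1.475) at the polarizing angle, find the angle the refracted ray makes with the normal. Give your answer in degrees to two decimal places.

tan θ_B = n₂/n₁ = 1.475/1.659 = 0.8891, so θ_B = 41.64°.
The refracted ray is perpendicular to the reflected ray, so θ_t = 90° − θ_B = 48.36°.

θ_t ≈ 48.36°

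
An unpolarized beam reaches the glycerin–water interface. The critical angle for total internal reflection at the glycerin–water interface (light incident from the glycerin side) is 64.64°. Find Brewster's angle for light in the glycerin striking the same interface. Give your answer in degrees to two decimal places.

sin θ_c = n₂/n₁, so n₂/n₁ = sin 64.64° = 0.9036.
Brewster: tan θ_B = n₂/n₁ = 0.9036.
θ_B = arctan(0.9036) = 42.10°.

θ_B ≈ 42.10°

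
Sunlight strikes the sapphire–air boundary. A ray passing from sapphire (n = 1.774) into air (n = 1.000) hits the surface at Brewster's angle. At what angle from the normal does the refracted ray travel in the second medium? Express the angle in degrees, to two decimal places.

θ_t ≈ 60.59°

θ_B = arctan(n₂/n₁) = arctan(1.000/1.774) = 29.41°.
At Brewster's angle the reflected and refracted rays are perpendicular, so θ_t = 90° − θ_B = 90° − 29.41° = 60.59°.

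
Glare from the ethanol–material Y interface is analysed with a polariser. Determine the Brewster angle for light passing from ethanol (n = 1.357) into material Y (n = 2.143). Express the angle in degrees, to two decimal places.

The reflected p-component vanishes when tan θ_B = n₂/n₁.
Brewster's condition: tan θ_B = n₂/n₁ = 2.143/1.357 = 1.5792.
θ_B = arctan(1.5792) = 57.66°.

θ_B ≈ 57.66°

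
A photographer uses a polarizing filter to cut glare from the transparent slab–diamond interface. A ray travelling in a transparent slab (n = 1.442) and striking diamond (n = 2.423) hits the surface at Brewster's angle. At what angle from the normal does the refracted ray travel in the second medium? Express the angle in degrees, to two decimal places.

θ_B = arctan(n₂/n₁) = arctan(2.423/1.442) = 59.24°.
Since θ_B + θ_t = 90° at Brewster incidence, θ_t = 90° − 59.24° = 30.76°.

θ_t ≈ 30.76°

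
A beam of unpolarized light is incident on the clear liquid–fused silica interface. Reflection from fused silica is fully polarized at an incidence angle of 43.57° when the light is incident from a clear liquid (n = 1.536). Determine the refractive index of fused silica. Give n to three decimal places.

n ≈ 1.461

Full polarization of the reflected beam means tan θ_B = n₂/n₁, where n₁ is the incident medium (a clear liquid).
n₂ = n₁ tan θ_B = 1.536 × tan 43.57° = 1.461.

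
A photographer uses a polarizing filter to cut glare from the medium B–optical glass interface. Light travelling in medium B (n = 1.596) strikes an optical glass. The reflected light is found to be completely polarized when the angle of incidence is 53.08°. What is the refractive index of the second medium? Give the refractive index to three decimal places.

Full polarization of the reflected beam means tan θ_B = n₂/n₁, where n₁ is the incident medium (medium B).
n₂ = n₁ tan θ_B = 1.596 × tan 53.08° = 2.124.

n ≈ 2.124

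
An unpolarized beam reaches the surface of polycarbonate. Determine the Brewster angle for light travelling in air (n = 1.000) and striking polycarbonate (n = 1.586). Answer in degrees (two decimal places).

θ_B ≈ 57.77°

Here n₂/n₁ = 1.586/1.000 = 1.5860, and Brewster's law gives tan θ_B = n₂/n₁.
So θ_B = arctan 1.5860 = 57.77°.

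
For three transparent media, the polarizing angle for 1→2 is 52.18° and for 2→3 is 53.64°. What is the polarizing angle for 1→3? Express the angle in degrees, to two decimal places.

θ_B ≈ 60.25°

n₂/n₁ = tan 52.18° = 1.2883 and n₃/n₂ = tan 53.64° = 1.3584.
So n₃/n₁ = (n₂/n₁)(n₃/n₂) = 1.2883 × 1.3584 = 1.7499.
θ_B(1→3) = arctan(1.7499) = 60.25°.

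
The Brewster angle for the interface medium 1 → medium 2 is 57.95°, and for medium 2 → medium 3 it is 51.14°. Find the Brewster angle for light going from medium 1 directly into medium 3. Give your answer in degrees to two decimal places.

θ_B ≈ 63.23°

n₂/n₁ = tan 57.95° = 1.5972 and n₃/n₂ = tan 51.14° = 1.2411.
n₃/n₁ = 1.9823. Then tan θ_B(1→3) = n₃/n₁, so θ_B(1→3) = arctan(1.9823) = 63.23°.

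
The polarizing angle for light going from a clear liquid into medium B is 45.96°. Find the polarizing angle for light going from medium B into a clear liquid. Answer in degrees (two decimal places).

The two Brewster angles are complementary: θ_B' = 90° − θ_B = 90° − 45.96° = 44.04°.

θ_B' ≈ 44.04°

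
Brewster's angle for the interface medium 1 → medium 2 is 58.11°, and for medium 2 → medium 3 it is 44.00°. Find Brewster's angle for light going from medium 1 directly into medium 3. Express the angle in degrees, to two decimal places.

n₂/n₁ = tan 58.11° = 1.6072 and n₃/n₂ = tan 44.00° = 0.9657.
Multiplying, n₃/n₁ = 1.6072 × 0.9657 = 1.5520, and θ_B(1→3) = arctan 1.5520 = 57.21°.

θ_B ≈ 57.21°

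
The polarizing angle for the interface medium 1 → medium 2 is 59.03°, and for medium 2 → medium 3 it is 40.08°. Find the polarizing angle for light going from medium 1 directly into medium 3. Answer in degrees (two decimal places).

Each Brewster angle gives a ratio: n₂/n₁ = tan 59.03° = 1.6663, n₃/n₂ = tan 40.08° = 0.8415.
Multiplying, n₃/n₁ = 1.6663 × 0.8415 = 1.4021, and θ_B(1→3) = arctan 1.4021 = 54.50°.

θ_B ≈ 54.50°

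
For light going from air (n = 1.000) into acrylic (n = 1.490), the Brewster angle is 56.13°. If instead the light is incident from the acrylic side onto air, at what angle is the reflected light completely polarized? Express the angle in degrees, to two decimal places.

θ_B' ≈ 33.87°

The two Brewster angles are complementary: θ_B' = 90° − θ_B = 90° − 56.13° = 33.87°.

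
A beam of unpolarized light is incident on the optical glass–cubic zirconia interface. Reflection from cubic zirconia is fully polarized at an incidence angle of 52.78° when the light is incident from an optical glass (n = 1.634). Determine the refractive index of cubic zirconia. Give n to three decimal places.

n ≈ 2.151

At the polarizing angle, tan θ_B = n₂/n₁ with n₁ on the incident side (an optical glass) and n₂ on the transmitted side (cubic zirconia).
n₂ = n₁ tan θ_B = 1.634 × tan 52.78° = 2.151.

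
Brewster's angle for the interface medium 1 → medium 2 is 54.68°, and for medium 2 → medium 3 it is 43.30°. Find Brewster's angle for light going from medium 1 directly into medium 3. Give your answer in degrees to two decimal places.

tan θ_B(1→2) = n₂/n₁ = tan 54.68° = 1.4113.
tan θ_B(2→3) = n₃/n₂ = tan 43.30° = 0.9424.
So n₃/n₁ = (n₂/n₁)(n₃/n₂) = 1.4113 × 0.9424 = 1.3299.
θ_B(1→3) = arctan(1.3299) = 53.06°.

θ_B ≈ 53.06°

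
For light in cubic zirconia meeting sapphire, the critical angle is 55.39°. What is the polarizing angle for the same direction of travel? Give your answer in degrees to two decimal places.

n₂/n₁ = sin θ_c = sin 55.39° = 0.8230.
tan θ_B equals the same ratio, so θ_B = arctan(0.8230) = 39.46°.

θ_B ≈ 39.46°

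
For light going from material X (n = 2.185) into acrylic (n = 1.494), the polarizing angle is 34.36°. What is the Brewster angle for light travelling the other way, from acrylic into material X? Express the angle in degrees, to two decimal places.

θ_B' ≈ 55.64°

tan θ_B' = n₁/n₂ = 1/tan θ_B, so θ_B' = 90° − θ_B.
θ_B' = 90° − 34.36° = 55.64°.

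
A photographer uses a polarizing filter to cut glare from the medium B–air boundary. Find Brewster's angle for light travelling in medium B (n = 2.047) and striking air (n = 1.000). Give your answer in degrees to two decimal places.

θ_B ≈ 26.04°

tan θ_B = n₂/n₁ = 1.000/2.047 = 0.4885.
θ_B = arctan(0.4885) = 26.04°.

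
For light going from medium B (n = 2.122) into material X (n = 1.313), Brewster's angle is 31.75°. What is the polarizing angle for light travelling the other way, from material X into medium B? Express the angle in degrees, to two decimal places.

θ_B' ≈ 58.25°

Reversing the direction swaps n₁ and n₂, so tan θ_B' = 1/tan θ_B and θ_B' = 90° − θ_B.
Hence θ_B' = 90° − 31.75° = 58.25°.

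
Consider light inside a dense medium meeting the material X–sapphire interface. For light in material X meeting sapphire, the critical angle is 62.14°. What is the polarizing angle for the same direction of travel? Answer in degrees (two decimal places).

sin θ_c = n₂/n₁, so n₂/n₁ = sin 62.14° = 0.8841.
Brewster: tan θ_B = n₂/n₁ = 0.8841.
θ_B = arctan(0.8841) = 41.48°.

θ_B ≈ 41.48°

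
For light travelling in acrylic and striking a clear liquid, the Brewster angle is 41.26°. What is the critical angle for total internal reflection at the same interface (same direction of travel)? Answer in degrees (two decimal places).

From Brewster, n₂/n₁ = tan θ_B = tan 41.26° = 0.8773.
Then sin θ_c = n₂/n₁ = 0.8773, so θ_c = arcsin 0.8773 = 61.32°.

θ_c ≈ 61.32°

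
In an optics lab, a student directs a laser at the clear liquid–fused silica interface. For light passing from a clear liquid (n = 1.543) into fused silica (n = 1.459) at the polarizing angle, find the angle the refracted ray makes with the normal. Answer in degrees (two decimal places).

First find Brewster's angle: tan θ_B = 1.459/1.543 = 0.9456, giving θ_B = 43.40°.
At Brewster's angle the reflected and refracted rays are perpendicular, so θ_t = 90° − θ_B = 90° − 43.40° = 46.60°.

θ_t ≈ 46.60°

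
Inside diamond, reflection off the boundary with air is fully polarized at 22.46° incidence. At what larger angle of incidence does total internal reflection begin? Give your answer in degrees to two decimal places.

θ_c ≈ 24.42°

tan θ_B = n₂/n₁ = tan 22.46° = 0.4134.
Total internal reflection: sin θ_c = n₂/n₁ = 0.4134.
θ_c = arcsin(0.4134) = 24.42°.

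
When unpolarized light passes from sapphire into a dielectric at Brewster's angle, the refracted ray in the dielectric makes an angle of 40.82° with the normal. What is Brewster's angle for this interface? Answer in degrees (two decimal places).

θ_B ≈ 49.18°

Brewster's condition makes the reflected and refracted beams perpendicular: θ_B + θ_t = 90°.
So θ_B = 90° − θ_t = 90° − 40.82° = 49.18°.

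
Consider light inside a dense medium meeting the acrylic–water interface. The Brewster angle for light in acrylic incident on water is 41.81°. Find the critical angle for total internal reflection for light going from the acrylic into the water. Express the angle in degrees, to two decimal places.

θ_c ≈ 63.43°

n₂/n₁ = tan 41.81° = 0.8944; the critical angle satisfies sin θ_c = n₂/n₁.
θ_c = arcsin(0.8944) = 63.43°.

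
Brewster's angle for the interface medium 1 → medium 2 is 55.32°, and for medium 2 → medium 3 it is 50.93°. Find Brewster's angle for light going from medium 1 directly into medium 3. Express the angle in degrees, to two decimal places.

θ_B ≈ 60.68°

tan θ_B(1→2) = n₂/n₁ = tan 55.32° = 1.4453.
tan θ_B(2→3) = n₃/n₂ = tan 50.93° = 1.2318.
Multiplying, n₃/n₁ = 1.4453 × 1.2318 = 1.7803, and θ_B(1→3) = arctan 1.7803 = 60.68°.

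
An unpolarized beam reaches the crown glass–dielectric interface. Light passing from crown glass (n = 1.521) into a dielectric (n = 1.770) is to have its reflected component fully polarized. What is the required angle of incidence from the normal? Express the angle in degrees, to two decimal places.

Here n₂/n₁ = 1.770/1.521 = 1.1637, and Brewster's law gives tan θ_B = n₂/n₁.
θ_B = arctan(1.1637) = 49.33°.

θ_B ≈ 49.33°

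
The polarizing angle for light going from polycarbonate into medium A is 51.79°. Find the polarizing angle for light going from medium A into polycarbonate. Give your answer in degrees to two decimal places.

θ_B' ≈ 38.21°

The two Brewster angles are complementary: θ_B' = 90° − θ_B = 90° − 51.79° = 38.21°.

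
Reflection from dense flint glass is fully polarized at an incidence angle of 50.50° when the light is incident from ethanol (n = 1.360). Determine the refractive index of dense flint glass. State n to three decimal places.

Full polarization of the reflected beam means tan θ_B = n₂/n₁, where n₁ is the incident medium (ethanol).
n₂ = n₁ tan θ_B = 1.360 × tan 50.50° = 1.650.

n ≈ 1.650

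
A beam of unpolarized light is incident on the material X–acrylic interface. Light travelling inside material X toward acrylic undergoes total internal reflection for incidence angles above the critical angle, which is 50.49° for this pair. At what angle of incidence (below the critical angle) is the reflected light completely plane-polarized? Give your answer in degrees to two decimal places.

sin θ_c = n₂/n₁, so n₂/n₁ = sin 50.49° = 0.7715.
Brewster: tan θ_B = n₂/n₁ = 0.7715.
θ_B = arctan(0.7715) = 37.65°.

θ_B ≈ 37.65°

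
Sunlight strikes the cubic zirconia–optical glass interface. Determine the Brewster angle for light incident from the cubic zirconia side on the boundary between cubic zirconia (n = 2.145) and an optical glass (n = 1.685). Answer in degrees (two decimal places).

θ_B ≈ 38.15°

The reflected p-component vanishes when tan θ_B = n₂/n₁.
Here n₂/n₁ = 1.685/2.145 = 0.7855, and Brewster's law gives tan θ_B = n₂/n₁. Taking the arctangent, θ_B = 38.15°.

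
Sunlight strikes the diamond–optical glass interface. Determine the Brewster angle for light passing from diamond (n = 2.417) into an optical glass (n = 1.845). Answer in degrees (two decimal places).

θ_B ≈ 37.36°

Here n₂/n₁ = 1.845/2.417 = 0.7633, and Brewster's law gives tan θ_B = n₂/n₁.
So θ_B = arctan 0.7633 = 37.36°.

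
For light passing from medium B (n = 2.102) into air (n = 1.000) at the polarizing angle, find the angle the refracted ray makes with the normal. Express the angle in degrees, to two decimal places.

tan θ_B = n₂/n₁ = 1.000/2.102 = 0.4757, so θ_B = 25.44°.
At Brewster's angle the reflected and refracted rays are perpendicular, so θ_t = 90° − θ_B = 90° − 25.44° = 64.56°.

θ_t ≈ 64.56°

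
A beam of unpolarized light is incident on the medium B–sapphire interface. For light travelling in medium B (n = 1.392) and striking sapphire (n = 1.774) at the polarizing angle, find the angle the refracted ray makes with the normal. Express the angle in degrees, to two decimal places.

θ_t ≈ 38.12°

θ_B = arctan(n₂/n₁) = arctan(1.774/1.392) = 51.88°.
The refracted ray is perpendicular to the reflected ray, so θ_t = 90° − θ_B = 38.12°.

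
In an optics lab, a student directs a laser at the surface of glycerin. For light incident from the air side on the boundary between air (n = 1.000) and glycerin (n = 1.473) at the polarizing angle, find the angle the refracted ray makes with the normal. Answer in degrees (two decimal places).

First find Brewster's angle: tan θ_B = 1.473/1.000 = 1.4730, giving θ_B = 55.83°.
At Brewster's angle the reflected and refracted rays are perpendicular, so θ_t = 90° − θ_B = 90° − 55.83° = 34.17°.

θ_t ≈ 34.17°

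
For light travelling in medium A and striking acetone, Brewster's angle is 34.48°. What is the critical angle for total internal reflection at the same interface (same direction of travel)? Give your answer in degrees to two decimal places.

tan θ_B = n₂/n₁ = tan 34.48° = 0.6868.
Total internal reflection: sin θ_c = n₂/n₁ = 0.6868.
θ_c = arcsin(0.6868) = 43.37°.

θ_c ≈ 43.37°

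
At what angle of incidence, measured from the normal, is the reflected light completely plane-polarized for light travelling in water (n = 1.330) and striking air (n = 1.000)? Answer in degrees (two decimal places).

The reflected p-component vanishes when tan θ_B = n₂/n₁.
tan θ_B = n₂/n₁ = 1.000/1.330 = 0.7519. Taking the arctangent, θ_B = 36.94°.

θ_B ≈ 36.94°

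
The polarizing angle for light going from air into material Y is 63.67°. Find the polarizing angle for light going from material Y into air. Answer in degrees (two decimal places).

The two Brewster angles are complementary: θ_B' = 90° − θ_B = 90° − 63.67° = 26.33°.

θ_B' ≈ 26.33°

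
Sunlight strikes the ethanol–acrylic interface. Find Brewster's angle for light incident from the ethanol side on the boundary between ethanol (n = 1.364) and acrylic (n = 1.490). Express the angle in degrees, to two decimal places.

θ_B ≈ 47.53°

At Brewster's angle the reflected and refracted rays are perpendicular, which with Snell's law gives tan θ_B = n₂/n₁.
tan θ_B = n₂/n₁ = 1.490/1.364 = 1.0924.
θ_B = arctan(1.0924) = 47.53°.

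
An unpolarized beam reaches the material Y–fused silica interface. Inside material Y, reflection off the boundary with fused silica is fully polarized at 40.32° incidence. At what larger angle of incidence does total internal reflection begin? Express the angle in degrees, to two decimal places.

tan θ_B = n₂/n₁ = tan 40.32° = 0.8487.
Total internal reflection: sin θ_c = n₂/n₁ = 0.8487.
θ_c = arcsin(0.8487) = 58.07°.

θ_c ≈ 58.07°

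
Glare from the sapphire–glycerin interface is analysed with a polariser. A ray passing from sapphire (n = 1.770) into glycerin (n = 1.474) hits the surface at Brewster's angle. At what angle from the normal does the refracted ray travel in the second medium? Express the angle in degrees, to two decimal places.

First find Brewster's angle: tan θ_B = 1.474/1.770 = 0.8328, giving θ_B = 39.79°.
The refracted ray is perpendicular to the reflected ray, so θ_t = 90° − θ_B = 50.21°.

θ_t ≈ 50.21°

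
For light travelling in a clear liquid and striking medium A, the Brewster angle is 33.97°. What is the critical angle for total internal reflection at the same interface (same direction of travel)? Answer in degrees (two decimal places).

θ_c ≈ 42.36°

From Brewster, n₂/n₁ = tan θ_B = tan 33.97° = 0.6737.
Then sin θ_c = n₂/n₁ = 0.6737, so θ_c = arcsin 0.6737 = 42.36°.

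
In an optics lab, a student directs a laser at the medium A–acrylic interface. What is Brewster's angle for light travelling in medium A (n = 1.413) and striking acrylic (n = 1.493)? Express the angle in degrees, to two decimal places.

tan θ_B = n₂/n₁ = 1.493/1.413 = 1.0566.
So θ_B = arctan 1.0566 = 46.58°.

θ_B ≈ 46.58°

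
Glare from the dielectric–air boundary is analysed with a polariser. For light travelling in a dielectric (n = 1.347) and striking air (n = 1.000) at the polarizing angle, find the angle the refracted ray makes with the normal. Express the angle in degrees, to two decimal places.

θ_t ≈ 53.41°

First find Brewster's angle: tan θ_B = 1.000/1.347 = 0.7424, giving θ_B = 36.59°.
Since θ_B + θ_t = 90° at Brewster incidence, θ_t = 90° − 36.59° = 53.41°.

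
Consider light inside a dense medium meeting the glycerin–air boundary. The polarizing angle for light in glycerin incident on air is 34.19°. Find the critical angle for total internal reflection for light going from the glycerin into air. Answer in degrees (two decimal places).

From Brewster, n₂/n₁ = tan θ_B = tan 34.19° = 0.6793.
Then sin θ_c = n₂/n₁ = 0.6793, so θ_c = arcsin 0.6793 = 42.79°.

θ_c ≈ 42.79°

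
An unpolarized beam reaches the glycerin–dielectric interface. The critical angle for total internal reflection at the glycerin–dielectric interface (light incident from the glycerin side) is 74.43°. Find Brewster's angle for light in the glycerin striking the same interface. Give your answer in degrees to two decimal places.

θ_B ≈ 43.93°

At the critical angle sin θ_c = n₂/n₁, giving n₂/n₁ = sin 74.43° = 0.9633.
Then tan θ_B = n₂/n₁ = 0.9633, so θ_B = arctan 0.9633 = 43.93°.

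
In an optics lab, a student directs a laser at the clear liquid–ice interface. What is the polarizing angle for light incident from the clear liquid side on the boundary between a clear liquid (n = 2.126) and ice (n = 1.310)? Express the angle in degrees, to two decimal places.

The reflected p-component vanishes when tan θ_B = n₂/n₁.
tan θ_B = n₂/n₁ = 1.310/2.126 = 0.6162.
θ_B = arctan(0.6162) = 31.64°.

θ_B ≈ 31.64°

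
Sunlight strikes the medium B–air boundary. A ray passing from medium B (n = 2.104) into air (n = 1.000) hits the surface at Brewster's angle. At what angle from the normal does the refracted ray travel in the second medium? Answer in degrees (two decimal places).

θ_t ≈ 64.58°

θ_B = arctan(n₂/n₁) = arctan(1.000/2.104) = 25.42°.
The refracted ray is perpendicular to the reflected ray, so θ_t = 90° − θ_B = 64.58°.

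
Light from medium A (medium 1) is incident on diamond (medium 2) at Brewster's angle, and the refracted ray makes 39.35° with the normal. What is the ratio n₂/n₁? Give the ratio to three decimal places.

n₂/n₁ ≈ 1.220

At Brewster incidence θ_B = 90° − θ_t = 90° − 39.35° = 50.65°.
Then n₂/n₁ = tan θ_B = tan 50.65° = 1.220.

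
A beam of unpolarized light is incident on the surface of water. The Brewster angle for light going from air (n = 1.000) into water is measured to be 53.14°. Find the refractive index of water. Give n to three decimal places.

n ≈ 1.334

Full polarization of the reflected beam means tan θ_B = n₂/n₁, where n₁ is the incident medium (air).
n₂ = n₁ tan θ_B = 1.000 × tan 53.14° = 1.334.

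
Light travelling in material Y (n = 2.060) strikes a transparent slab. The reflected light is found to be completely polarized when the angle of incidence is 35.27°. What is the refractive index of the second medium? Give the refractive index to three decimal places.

n ≈ 1.457

At the polarizing angle, tan θ_B = n₂/n₁ with n₁ on the incident side (material Y) and n₂ on the transmitted side (a transparent slab).
n₂ = n₁ tan θ_B = 2.060 × tan 35.27° = 1.457.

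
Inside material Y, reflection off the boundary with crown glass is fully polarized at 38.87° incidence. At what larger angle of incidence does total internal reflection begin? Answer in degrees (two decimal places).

From Brewster, n₂/n₁ = tan θ_B = tan 38.87° = 0.8060.
Then sin θ_c = n₂/n₁ = 0.8060, so θ_c = arcsin 0.8060 = 53.71°.

θ_c ≈ 53.71°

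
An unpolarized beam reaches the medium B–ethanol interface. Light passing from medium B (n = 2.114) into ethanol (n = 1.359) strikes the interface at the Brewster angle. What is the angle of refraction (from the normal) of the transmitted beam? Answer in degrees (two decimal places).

θ_t ≈ 57.26°

tan θ_B = n₂/n₁ = 1.359/2.114 = 0.6429, so θ_B = 32.74°.
Since θ_B + θ_t = 90° at Brewster incidence, θ_t = 90° − 32.74° = 57.26°.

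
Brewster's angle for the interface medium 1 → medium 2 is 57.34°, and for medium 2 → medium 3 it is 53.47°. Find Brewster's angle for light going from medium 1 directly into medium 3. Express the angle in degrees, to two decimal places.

n₂/n₁ = tan 57.34° = 1.5601 and n₃/n₂ = tan 53.47° = 1.3499.
Multiplying, n₃/n₁ = 1.5601 × 1.3499 = 2.1060, and θ_B(1→3) = arctan 2.1060 = 64.60°.

θ_B ≈ 64.60°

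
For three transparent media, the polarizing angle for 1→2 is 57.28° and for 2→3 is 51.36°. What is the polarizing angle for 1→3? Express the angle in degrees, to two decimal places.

θ_B ≈ 62.81°

n₂/n₁ = tan 57.28° = 1.5565 and n₃/n₂ = tan 51.36° = 1.2509.
So n₃/n₁ = (n₂/n₁)(n₃/n₂) = 1.5565 × 1.2509 = 1.9470.
θ_B(1→3) = arctan(1.9470) = 62.81°.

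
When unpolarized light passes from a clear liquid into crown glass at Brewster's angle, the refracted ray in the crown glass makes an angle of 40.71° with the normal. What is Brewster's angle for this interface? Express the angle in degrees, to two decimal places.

θ_B ≈ 49.29°

Brewster's condition makes the reflected and refracted beams perpendicular: θ_B + θ_t = 90°.
So θ_B = 90° − θ_t = 90° − 40.71° = 49.29°.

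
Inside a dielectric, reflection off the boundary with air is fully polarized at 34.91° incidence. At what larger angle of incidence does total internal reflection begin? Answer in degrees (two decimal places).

From Brewster, n₂/n₁ = tan θ_B = tan 34.91° = 0.6979.
Then sin θ_c = n₂/n₁ = 0.6979, so θ_c = arcsin 0.6979 = 44.26°.

θ_c ≈ 44.26°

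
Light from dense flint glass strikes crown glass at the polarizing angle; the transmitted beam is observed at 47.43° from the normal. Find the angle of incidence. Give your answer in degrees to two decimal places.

θ_B ≈ 42.57°

Brewster's condition makes the reflected and refracted beams perpendicular: θ_B + θ_t = 90°.
So θ_B = 90° − θ_t = 90° − 47.43° = 42.57°.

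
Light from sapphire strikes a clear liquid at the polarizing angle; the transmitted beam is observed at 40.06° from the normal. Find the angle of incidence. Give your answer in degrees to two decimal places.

θ_B ≈ 49.94°

Since the reflected and refracted rays are at right angles at the polarizing angle, θ_B + θ_t = 90°.
So θ_B = 90° − θ_t = 90° − 40.06° = 49.94°.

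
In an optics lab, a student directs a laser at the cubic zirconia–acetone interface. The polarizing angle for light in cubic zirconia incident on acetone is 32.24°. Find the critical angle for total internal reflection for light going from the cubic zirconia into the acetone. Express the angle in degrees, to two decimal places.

θ_c ≈ 39.10°

n₂/n₁ = tan 32.24° = 0.6307; the critical angle satisfies sin θ_c = n₂/n₁.
θ_c = arcsin(0.6307) = 39.10°.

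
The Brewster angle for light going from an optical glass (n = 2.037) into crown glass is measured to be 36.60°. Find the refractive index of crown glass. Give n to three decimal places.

Brewster's law: tan θ_B = n₂/n₁ (light incident in an optical glass, refracted into crown glass).
n₂ = n₁ tan θ_B = 2.037 × tan 36.60° = 1.513.

n ≈ 1.513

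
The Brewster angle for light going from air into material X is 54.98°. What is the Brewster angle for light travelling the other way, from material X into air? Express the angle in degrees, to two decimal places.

The two Brewster angles are complementary: θ_B' = 90° − θ_B = 90° − 54.98° = 35.02°.

θ_B' ≈ 35.02°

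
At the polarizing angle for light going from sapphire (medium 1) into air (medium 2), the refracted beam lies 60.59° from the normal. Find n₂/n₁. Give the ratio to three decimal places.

θ_B + θ_t = 90°, so θ_B = 90° − 60.59° = 29.41°.
Then n₂/n₁ = tan θ_B = tan 29.41° = 0.564.

n₂/n₁ ≈ 0.564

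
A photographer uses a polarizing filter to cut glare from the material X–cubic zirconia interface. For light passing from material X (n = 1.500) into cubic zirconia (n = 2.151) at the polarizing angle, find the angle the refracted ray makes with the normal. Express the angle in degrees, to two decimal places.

θ_t ≈ 34.89°

θ_B = arctan(n₂/n₁) = arctan(2.151/1.500) = 55.11°.
The refracted ray is perpendicular to the reflected ray, so θ_t = 90° − θ_B = 34.89°.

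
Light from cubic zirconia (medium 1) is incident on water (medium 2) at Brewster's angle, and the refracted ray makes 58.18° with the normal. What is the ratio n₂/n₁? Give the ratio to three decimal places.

At Brewster incidence θ_B = 90° − θ_t = 90° − 58.18° = 31.82°.
Then n₂/n₁ = tan θ_B = tan 31.82° = 0.621.

n₂/n₁ ≈ 0.621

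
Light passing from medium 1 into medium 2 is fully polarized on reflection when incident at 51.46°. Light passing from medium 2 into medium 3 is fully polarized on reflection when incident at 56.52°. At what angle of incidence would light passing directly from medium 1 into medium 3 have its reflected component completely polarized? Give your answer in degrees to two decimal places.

θ_B ≈ 62.22°

Each Brewster angle gives a ratio: n₂/n₁ = tan 51.46° = 1.2554, n₃/n₂ = tan 56.52° = 1.5120.
Multiplying, n₃/n₁ = 1.2554 × 1.5120 = 1.8981, and θ_B(1→3) = arctan 1.8981 = 62.22°.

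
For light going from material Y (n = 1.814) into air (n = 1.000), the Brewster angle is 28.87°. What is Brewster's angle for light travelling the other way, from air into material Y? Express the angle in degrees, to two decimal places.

tan θ_B' = n₁/n₂ = 1/tan θ_B, so θ_B' = 90° − θ_B.
θ_B' = 90° − 28.87° = 61.13°.

θ_B' ≈ 61.13°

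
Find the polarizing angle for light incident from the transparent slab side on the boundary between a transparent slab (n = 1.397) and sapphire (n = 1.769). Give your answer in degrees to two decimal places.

At Brewster's angle the reflected and refracted rays are perpendicular, which with Snell's law gives tan θ_B = n₂/n₁.
Brewster's condition: tan θ_B = n₂/n₁ = 1.769/1.397 = 1.2663. Taking the arctangent, θ_B = 51.70°.

θ_B ≈ 51.70°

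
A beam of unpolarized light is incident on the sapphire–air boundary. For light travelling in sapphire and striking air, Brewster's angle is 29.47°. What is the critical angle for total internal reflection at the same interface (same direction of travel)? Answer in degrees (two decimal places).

θ_c ≈ 34.41°

From Brewster, n₂/n₁ = tan θ_B = tan 29.47° = 0.5651.
Then sin θ_c = n₂/n₁ = 0.5651, so θ_c = arcsin 0.5651 = 34.41°.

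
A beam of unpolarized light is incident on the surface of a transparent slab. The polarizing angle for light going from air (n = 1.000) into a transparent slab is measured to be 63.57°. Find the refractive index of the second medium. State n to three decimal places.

n ≈ 2.012

At the polarizing angle, tan θ_B = n₂/n₁ with n₁ on the incident side (air) and n₂ on the transmitted side (a transparent slab).
n₂ = n₁ tan θ_B = 1.000 × tan 63.57° = 2.012.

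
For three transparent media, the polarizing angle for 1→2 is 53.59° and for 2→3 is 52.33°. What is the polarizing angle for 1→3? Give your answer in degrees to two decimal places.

θ_B ≈ 60.34°

Each Brewster angle gives a ratio: n₂/n₁ = tan 53.59° = 1.3559, n₃/n₂ = tan 52.33° = 1.2952.
Multiplying, n₃/n₁ = 1.3559 × 1.2952 = 1.7562, and θ_B(1→3) = arctan 1.7562 = 60.34°.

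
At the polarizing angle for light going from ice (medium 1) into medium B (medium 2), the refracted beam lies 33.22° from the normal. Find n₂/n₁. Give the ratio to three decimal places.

n₂/n₁ ≈ 1.527

At Brewster incidence θ_B = 90° − θ_t = 90° − 33.22° = 56.78°.
Then n₂/n₁ = tan θ_B = tan 56.78° = 1.527.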